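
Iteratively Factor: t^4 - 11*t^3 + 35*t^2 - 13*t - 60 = (t - 5)*(t^3 - 6*t^2 + 5*t + 12) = (t - 5)*(t - 4)*(t^2 - 2*t - 3) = (t - 5)*(t - 4)*(t + 1)*(t - 3)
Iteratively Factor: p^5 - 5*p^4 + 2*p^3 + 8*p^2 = (p - 2)*(p^4 - 3*p^3 - 4*p^2) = p*(p - 2)*(p^3 - 3*p^2 - 4*p) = p*(p - 4)*(p - 2)*(p^2 + p) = p*(p - 4)*(p - 2)*(p + 1)*(p)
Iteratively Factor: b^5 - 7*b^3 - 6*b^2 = (b)*(b^4 - 7*b^2 - 6*b) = b*(b + 2)*(b^3 - 2*b^2 - 3*b) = b^2*(b + 2)*(b^2 - 2*b - 3) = b^2*(b - 3)*(b + 2)*(b + 1)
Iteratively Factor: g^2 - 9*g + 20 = (g - 5)*(g - 4)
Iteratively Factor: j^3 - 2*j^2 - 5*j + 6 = (j + 2)*(j^2 - 4*j + 3) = (j - 1)*(j + 2)*(j - 3)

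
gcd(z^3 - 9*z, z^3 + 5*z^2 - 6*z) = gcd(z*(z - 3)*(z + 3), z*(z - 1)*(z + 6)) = z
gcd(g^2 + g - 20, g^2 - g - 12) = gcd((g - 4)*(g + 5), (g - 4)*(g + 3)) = g - 4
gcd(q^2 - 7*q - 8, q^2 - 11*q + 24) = q - 8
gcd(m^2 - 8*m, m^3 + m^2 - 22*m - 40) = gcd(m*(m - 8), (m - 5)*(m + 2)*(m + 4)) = 1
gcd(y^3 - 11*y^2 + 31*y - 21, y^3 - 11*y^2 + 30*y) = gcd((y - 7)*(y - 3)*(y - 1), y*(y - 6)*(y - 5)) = 1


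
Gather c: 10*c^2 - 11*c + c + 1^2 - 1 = 10*c^2 - 10*c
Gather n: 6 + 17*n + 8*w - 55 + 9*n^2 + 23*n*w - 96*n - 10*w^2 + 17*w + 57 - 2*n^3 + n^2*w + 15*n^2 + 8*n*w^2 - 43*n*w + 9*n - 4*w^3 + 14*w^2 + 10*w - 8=-2*n^3 + n^2*(w + 24) + n*(8*w^2 - 20*w - 70) - 4*w^3 + 4*w^2 + 35*w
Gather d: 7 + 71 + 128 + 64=270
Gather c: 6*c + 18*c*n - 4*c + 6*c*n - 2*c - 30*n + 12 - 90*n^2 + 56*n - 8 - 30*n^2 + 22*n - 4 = 24*c*n - 120*n^2 + 48*n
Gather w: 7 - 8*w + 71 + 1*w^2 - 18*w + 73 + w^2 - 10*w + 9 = 2*w^2 - 36*w + 160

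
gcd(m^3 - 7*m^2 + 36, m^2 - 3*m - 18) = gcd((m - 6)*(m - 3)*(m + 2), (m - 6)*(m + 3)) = m - 6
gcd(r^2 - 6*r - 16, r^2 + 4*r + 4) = r + 2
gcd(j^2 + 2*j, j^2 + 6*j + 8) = j + 2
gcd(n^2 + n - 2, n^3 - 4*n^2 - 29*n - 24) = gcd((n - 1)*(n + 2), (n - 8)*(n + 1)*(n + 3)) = 1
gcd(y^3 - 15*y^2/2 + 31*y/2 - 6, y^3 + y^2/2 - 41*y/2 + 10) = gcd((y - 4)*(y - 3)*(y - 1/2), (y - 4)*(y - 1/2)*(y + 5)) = y^2 - 9*y/2 + 2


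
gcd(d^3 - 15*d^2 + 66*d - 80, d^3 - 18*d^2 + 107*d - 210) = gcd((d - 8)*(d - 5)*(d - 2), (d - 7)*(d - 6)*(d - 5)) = d - 5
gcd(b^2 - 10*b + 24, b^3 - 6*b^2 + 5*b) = 1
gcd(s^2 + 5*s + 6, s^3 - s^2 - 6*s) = s + 2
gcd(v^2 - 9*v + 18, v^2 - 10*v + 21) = v - 3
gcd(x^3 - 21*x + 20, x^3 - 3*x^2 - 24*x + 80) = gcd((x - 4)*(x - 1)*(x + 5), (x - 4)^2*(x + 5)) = x^2 + x - 20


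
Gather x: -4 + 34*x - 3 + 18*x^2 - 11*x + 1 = 18*x^2 + 23*x - 6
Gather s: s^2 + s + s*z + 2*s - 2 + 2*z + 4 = s^2 + s*(z + 3) + 2*z + 2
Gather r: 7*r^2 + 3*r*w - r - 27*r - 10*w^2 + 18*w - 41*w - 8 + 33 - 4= 7*r^2 + r*(3*w - 28) - 10*w^2 - 23*w + 21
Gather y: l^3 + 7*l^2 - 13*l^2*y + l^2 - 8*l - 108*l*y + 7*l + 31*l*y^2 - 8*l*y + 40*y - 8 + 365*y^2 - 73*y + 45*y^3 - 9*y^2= l^3 + 8*l^2 - l + 45*y^3 + y^2*(31*l + 356) + y*(-13*l^2 - 116*l - 33) - 8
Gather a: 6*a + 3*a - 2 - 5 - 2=9*a - 9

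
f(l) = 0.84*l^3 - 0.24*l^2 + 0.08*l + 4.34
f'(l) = 2.52*l^2 - 0.48*l + 0.08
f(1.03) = 5.09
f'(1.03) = 2.26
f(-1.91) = -2.54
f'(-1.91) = 10.19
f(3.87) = 49.74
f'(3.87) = 35.96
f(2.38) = 14.50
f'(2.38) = 13.21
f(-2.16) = -5.42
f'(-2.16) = 12.87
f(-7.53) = -368.52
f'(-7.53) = 146.58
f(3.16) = 28.70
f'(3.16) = 23.73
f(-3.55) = -36.55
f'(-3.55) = 33.54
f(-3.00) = -20.74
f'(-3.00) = 24.20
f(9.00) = 597.98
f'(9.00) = 199.88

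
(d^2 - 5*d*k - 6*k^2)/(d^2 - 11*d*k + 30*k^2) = (d + k)/(d - 5*k)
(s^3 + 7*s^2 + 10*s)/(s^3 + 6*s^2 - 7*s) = (s^2 + 7*s + 10)/(s^2 + 6*s - 7)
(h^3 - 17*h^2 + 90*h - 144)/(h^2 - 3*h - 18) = (h^2 - 11*h + 24)/(h + 3)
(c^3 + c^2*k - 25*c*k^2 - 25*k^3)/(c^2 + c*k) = c - 25*k^2/c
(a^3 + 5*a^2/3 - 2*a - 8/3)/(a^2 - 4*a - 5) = (3*a^2 + 2*a - 8)/(3*(a - 5))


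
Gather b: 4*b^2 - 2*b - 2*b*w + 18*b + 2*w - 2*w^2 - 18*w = 4*b^2 + b*(16 - 2*w) - 2*w^2 - 16*w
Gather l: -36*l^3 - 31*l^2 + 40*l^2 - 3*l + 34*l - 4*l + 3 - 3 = -36*l^3 + 9*l^2 + 27*l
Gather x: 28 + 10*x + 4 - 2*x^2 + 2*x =-2*x^2 + 12*x + 32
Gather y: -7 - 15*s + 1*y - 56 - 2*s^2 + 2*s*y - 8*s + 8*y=-2*s^2 - 23*s + y*(2*s + 9) - 63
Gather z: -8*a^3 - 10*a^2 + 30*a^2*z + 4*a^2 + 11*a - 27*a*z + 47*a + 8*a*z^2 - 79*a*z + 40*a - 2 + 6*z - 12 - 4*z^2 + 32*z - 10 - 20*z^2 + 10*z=-8*a^3 - 6*a^2 + 98*a + z^2*(8*a - 24) + z*(30*a^2 - 106*a + 48) - 24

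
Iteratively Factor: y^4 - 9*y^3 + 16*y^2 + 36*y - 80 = (y - 4)*(y^3 - 5*y^2 - 4*y + 20) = (y - 4)*(y - 2)*(y^2 - 3*y - 10) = (y - 4)*(y - 2)*(y + 2)*(y - 5)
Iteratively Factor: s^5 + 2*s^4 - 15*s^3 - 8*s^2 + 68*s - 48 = (s - 1)*(s^4 + 3*s^3 - 12*s^2 - 20*s + 48) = (s - 2)*(s - 1)*(s^3 + 5*s^2 - 2*s - 24) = (s - 2)*(s - 1)*(s + 3)*(s^2 + 2*s - 8) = (s - 2)^2*(s - 1)*(s + 3)*(s + 4)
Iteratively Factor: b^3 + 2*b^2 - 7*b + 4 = (b + 4)*(b^2 - 2*b + 1) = (b - 1)*(b + 4)*(b - 1)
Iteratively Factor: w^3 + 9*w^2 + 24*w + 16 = (w + 1)*(w^2 + 8*w + 16) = (w + 1)*(w + 4)*(w + 4)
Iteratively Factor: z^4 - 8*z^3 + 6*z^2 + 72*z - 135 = (z + 3)*(z^3 - 11*z^2 + 39*z - 45) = (z - 3)*(z + 3)*(z^2 - 8*z + 15) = (z - 3)^2*(z + 3)*(z - 5)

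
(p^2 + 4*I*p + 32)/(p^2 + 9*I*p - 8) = (p - 4*I)/(p + I)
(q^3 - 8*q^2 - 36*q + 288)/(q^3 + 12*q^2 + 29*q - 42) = (q^2 - 14*q + 48)/(q^2 + 6*q - 7)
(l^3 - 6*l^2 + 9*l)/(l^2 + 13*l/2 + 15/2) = 2*l*(l^2 - 6*l + 9)/(2*l^2 + 13*l + 15)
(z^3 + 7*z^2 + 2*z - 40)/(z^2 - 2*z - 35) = (z^2 + 2*z - 8)/(z - 7)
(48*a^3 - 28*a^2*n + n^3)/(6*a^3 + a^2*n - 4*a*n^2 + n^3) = (24*a^2 - 2*a*n - n^2)/(3*a^2 + 2*a*n - n^2)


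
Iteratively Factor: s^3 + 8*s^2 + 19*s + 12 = (s + 4)*(s^2 + 4*s + 3) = (s + 3)*(s + 4)*(s + 1)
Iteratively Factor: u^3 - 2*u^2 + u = (u)*(u^2 - 2*u + 1) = u*(u - 1)*(u - 1)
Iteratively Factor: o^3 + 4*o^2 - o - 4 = (o - 1)*(o^2 + 5*o + 4) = (o - 1)*(o + 1)*(o + 4)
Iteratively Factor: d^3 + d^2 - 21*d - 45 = (d - 5)*(d^2 + 6*d + 9) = (d - 5)*(d + 3)*(d + 3)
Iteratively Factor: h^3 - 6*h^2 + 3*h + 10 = (h - 5)*(h^2 - h - 2) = (h - 5)*(h + 1)*(h - 2)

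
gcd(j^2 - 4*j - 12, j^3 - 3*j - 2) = 1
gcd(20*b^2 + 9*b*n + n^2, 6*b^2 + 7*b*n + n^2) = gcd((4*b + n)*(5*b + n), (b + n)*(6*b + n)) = 1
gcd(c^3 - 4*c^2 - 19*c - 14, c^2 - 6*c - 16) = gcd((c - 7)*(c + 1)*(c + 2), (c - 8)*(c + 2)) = c + 2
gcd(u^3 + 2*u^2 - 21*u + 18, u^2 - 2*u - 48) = u + 6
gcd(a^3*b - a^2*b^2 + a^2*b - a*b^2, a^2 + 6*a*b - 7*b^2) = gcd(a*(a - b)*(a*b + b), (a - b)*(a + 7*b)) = a - b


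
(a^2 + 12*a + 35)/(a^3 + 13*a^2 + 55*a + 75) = (a + 7)/(a^2 + 8*a + 15)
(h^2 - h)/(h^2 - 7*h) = (h - 1)/(h - 7)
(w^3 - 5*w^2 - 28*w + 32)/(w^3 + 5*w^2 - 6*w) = (w^2 - 4*w - 32)/(w*(w + 6))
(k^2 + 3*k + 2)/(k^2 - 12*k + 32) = (k^2 + 3*k + 2)/(k^2 - 12*k + 32)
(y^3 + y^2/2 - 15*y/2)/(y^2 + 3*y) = y - 5/2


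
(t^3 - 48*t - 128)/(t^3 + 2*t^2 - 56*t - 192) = (t + 4)/(t + 6)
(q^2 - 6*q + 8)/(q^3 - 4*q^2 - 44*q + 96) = (q - 4)/(q^2 - 2*q - 48)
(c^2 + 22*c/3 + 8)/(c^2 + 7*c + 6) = (c + 4/3)/(c + 1)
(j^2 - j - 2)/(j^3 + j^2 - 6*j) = (j + 1)/(j*(j + 3))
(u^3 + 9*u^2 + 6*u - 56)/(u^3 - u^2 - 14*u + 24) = (u + 7)/(u - 3)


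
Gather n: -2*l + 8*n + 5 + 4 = -2*l + 8*n + 9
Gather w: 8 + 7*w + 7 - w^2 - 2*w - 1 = -w^2 + 5*w + 14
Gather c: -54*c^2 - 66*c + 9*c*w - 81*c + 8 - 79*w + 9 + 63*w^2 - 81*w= -54*c^2 + c*(9*w - 147) + 63*w^2 - 160*w + 17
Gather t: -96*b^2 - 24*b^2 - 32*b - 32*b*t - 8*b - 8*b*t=-120*b^2 - 40*b*t - 40*b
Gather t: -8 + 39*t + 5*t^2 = 5*t^2 + 39*t - 8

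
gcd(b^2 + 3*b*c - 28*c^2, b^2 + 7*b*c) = b + 7*c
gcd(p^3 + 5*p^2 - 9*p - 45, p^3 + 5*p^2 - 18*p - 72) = p + 3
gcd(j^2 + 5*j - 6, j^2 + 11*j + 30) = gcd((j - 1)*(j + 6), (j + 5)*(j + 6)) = j + 6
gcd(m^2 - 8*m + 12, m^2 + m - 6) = m - 2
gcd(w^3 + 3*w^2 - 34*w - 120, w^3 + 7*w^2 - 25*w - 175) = w + 5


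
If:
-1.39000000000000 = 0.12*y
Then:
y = -11.58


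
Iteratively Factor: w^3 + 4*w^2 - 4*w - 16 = (w + 2)*(w^2 + 2*w - 8) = (w + 2)*(w + 4)*(w - 2)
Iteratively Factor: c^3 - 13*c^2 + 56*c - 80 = (c - 4)*(c^2 - 9*c + 20) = (c - 4)^2*(c - 5)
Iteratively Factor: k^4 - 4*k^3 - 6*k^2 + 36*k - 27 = (k + 3)*(k^3 - 7*k^2 + 15*k - 9) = (k - 3)*(k + 3)*(k^2 - 4*k + 3) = (k - 3)*(k - 1)*(k + 3)*(k - 3)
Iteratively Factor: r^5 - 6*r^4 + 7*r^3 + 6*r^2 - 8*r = (r - 4)*(r^4 - 2*r^3 - r^2 + 2*r) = (r - 4)*(r + 1)*(r^3 - 3*r^2 + 2*r) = r*(r - 4)*(r + 1)*(r^2 - 3*r + 2) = r*(r - 4)*(r - 2)*(r + 1)*(r - 1)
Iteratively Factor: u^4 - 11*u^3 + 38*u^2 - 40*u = (u - 2)*(u^3 - 9*u^2 + 20*u) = u*(u - 2)*(u^2 - 9*u + 20) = u*(u - 4)*(u - 2)*(u - 5)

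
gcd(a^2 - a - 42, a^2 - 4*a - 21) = a - 7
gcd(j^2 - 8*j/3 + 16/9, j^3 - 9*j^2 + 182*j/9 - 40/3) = j - 4/3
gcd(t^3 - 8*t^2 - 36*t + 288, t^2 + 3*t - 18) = t + 6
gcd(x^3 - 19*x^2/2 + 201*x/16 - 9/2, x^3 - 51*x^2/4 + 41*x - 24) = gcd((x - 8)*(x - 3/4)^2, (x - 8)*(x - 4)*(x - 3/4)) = x^2 - 35*x/4 + 6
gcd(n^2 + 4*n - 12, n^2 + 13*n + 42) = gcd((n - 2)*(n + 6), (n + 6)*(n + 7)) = n + 6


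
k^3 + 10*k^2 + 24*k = k*(k + 4)*(k + 6)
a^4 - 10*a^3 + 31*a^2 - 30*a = a*(a - 5)*(a - 3)*(a - 2)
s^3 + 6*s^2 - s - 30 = (s - 2)*(s + 3)*(s + 5)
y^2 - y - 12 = (y - 4)*(y + 3)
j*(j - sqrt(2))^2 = j^3 - 2*sqrt(2)*j^2 + 2*j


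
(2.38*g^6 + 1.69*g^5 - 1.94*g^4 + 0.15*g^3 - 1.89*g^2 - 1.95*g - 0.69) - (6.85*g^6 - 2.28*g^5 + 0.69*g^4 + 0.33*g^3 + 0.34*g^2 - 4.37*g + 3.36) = -4.47*g^6 + 3.97*g^5 - 2.63*g^4 - 0.18*g^3 - 2.23*g^2 + 2.42*g - 4.05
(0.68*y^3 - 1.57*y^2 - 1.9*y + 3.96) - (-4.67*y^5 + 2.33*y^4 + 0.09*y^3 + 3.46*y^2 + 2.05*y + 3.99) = 4.67*y^5 - 2.33*y^4 + 0.59*y^3 - 5.03*y^2 - 3.95*y - 0.0300000000000002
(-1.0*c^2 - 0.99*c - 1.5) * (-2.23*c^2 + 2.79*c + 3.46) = 2.23*c^4 - 0.5823*c^3 - 2.8771*c^2 - 7.6104*c - 5.19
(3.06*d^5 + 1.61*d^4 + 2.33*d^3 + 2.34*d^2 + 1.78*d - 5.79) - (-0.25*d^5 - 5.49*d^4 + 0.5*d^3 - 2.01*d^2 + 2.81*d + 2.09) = 3.31*d^5 + 7.1*d^4 + 1.83*d^3 + 4.35*d^2 - 1.03*d - 7.88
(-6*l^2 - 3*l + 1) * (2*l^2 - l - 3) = -12*l^4 + 23*l^2 + 8*l - 3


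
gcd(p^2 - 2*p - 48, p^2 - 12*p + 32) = p - 8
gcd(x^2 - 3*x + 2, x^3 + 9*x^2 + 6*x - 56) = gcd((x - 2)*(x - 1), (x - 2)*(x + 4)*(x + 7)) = x - 2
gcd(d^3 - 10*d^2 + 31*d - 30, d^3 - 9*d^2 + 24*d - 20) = d^2 - 7*d + 10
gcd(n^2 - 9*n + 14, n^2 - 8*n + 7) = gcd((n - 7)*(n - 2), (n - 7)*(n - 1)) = n - 7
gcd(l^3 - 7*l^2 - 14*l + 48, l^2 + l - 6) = l^2 + l - 6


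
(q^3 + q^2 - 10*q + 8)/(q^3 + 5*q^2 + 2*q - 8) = (q - 2)/(q + 2)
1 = 1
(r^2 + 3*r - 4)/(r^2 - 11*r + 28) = (r^2 + 3*r - 4)/(r^2 - 11*r + 28)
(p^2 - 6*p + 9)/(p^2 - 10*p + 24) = (p^2 - 6*p + 9)/(p^2 - 10*p + 24)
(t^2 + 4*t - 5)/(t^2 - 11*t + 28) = (t^2 + 4*t - 5)/(t^2 - 11*t + 28)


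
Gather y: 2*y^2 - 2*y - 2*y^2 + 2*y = 0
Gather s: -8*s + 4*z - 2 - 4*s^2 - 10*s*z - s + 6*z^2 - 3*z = -4*s^2 + s*(-10*z - 9) + 6*z^2 + z - 2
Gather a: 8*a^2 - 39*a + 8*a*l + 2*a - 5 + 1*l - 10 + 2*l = 8*a^2 + a*(8*l - 37) + 3*l - 15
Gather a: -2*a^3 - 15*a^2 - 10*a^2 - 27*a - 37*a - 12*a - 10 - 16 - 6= -2*a^3 - 25*a^2 - 76*a - 32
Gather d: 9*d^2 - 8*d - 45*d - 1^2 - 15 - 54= 9*d^2 - 53*d - 70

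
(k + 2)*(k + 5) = k^2 + 7*k + 10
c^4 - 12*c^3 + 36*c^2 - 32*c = c*(c - 8)*(c - 2)^2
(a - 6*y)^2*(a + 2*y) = a^3 - 10*a^2*y + 12*a*y^2 + 72*y^3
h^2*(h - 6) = h^3 - 6*h^2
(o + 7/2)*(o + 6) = o^2 + 19*o/2 + 21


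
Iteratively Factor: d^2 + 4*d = (d)*(d + 4)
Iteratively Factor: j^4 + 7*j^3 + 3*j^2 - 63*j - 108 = (j + 4)*(j^3 + 3*j^2 - 9*j - 27) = (j + 3)*(j + 4)*(j^2 - 9) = (j - 3)*(j + 3)*(j + 4)*(j + 3)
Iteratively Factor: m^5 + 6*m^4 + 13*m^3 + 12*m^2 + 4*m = (m + 1)*(m^4 + 5*m^3 + 8*m^2 + 4*m) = (m + 1)*(m + 2)*(m^3 + 3*m^2 + 2*m) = (m + 1)^2*(m + 2)*(m^2 + 2*m) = m*(m + 1)^2*(m + 2)*(m + 2)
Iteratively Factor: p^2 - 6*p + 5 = (p - 5)*(p - 1)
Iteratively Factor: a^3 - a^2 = (a)*(a^2 - a) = a^2*(a - 1)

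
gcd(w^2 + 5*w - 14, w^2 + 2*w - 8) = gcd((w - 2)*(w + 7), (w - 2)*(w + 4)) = w - 2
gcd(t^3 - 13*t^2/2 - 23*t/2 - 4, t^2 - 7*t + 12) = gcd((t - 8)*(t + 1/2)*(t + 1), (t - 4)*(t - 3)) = 1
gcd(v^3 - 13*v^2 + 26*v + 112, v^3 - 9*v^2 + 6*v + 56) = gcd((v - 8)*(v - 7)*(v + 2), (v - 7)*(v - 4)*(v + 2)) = v^2 - 5*v - 14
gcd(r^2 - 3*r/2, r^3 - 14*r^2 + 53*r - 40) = 1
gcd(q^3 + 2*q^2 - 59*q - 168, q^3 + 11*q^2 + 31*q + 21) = q^2 + 10*q + 21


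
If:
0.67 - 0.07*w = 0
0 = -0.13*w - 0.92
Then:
No Solution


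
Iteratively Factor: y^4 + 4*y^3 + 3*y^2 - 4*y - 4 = (y + 1)*(y^3 + 3*y^2 - 4) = (y - 1)*(y + 1)*(y^2 + 4*y + 4) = (y - 1)*(y + 1)*(y + 2)*(y + 2)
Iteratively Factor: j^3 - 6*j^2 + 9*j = (j - 3)*(j^2 - 3*j) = (j - 3)^2*(j)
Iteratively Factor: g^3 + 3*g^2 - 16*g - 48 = (g + 3)*(g^2 - 16) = (g + 3)*(g + 4)*(g - 4)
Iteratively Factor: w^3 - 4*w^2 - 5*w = (w - 5)*(w^2 + w) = w*(w - 5)*(w + 1)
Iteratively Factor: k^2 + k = (k)*(k + 1)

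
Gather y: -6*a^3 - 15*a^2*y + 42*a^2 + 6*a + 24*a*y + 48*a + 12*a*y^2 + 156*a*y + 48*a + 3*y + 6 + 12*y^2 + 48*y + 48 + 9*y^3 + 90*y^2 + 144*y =-6*a^3 + 42*a^2 + 102*a + 9*y^3 + y^2*(12*a + 102) + y*(-15*a^2 + 180*a + 195) + 54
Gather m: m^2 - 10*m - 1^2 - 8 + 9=m^2 - 10*m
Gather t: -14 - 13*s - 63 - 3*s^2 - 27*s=-3*s^2 - 40*s - 77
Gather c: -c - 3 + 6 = 3 - c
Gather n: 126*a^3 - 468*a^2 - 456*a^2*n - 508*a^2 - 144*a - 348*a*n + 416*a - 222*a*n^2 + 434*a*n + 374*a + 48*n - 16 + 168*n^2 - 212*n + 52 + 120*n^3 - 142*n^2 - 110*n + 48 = 126*a^3 - 976*a^2 + 646*a + 120*n^3 + n^2*(26 - 222*a) + n*(-456*a^2 + 86*a - 274) + 84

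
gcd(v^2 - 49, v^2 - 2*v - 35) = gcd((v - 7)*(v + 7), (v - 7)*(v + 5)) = v - 7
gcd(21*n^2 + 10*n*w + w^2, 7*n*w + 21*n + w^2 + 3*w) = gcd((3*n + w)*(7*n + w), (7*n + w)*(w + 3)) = 7*n + w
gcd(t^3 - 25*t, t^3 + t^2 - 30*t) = t^2 - 5*t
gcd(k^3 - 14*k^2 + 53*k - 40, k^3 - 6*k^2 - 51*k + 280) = k^2 - 13*k + 40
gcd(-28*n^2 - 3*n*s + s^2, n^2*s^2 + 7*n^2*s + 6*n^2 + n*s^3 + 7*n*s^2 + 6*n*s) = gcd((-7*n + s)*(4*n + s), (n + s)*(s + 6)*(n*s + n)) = 1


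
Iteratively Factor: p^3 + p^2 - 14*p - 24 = (p + 3)*(p^2 - 2*p - 8) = (p - 4)*(p + 3)*(p + 2)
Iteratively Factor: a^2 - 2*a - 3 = (a + 1)*(a - 3)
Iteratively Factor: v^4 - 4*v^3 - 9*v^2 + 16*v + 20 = (v - 5)*(v^3 + v^2 - 4*v - 4) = (v - 5)*(v + 2)*(v^2 - v - 2) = (v - 5)*(v + 1)*(v + 2)*(v - 2)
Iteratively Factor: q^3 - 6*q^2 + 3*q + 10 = (q - 5)*(q^2 - q - 2) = (q - 5)*(q - 2)*(q + 1)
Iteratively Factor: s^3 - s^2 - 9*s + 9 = (s - 3)*(s^2 + 2*s - 3) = (s - 3)*(s + 3)*(s - 1)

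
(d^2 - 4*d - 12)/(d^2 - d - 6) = (d - 6)/(d - 3)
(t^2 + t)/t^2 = (t + 1)/t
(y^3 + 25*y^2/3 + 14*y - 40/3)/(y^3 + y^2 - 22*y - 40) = (3*y^2 + 13*y - 10)/(3*(y^2 - 3*y - 10))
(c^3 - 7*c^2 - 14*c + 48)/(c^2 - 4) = (c^2 - 5*c - 24)/(c + 2)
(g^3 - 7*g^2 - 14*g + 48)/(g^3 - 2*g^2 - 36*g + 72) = (g^2 - 5*g - 24)/(g^2 - 36)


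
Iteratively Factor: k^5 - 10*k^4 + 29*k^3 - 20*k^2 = (k - 4)*(k^4 - 6*k^3 + 5*k^2) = (k - 5)*(k - 4)*(k^3 - k^2) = k*(k - 5)*(k - 4)*(k^2 - k) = k*(k - 5)*(k - 4)*(k - 1)*(k)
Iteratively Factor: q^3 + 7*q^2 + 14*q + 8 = (q + 1)*(q^2 + 6*q + 8) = (q + 1)*(q + 2)*(q + 4)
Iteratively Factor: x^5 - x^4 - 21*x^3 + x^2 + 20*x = (x)*(x^4 - x^3 - 21*x^2 + x + 20) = x*(x - 1)*(x^3 - 21*x - 20) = x*(x - 5)*(x - 1)*(x^2 + 5*x + 4) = x*(x - 5)*(x - 1)*(x + 4)*(x + 1)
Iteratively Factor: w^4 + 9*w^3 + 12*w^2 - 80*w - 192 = (w + 4)*(w^3 + 5*w^2 - 8*w - 48) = (w + 4)^2*(w^2 + w - 12) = (w - 3)*(w + 4)^2*(w + 4)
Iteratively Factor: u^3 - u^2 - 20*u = (u - 5)*(u^2 + 4*u) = (u - 5)*(u + 4)*(u)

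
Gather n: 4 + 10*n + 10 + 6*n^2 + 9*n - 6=6*n^2 + 19*n + 8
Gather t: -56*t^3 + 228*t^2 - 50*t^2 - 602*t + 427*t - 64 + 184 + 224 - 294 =-56*t^3 + 178*t^2 - 175*t + 50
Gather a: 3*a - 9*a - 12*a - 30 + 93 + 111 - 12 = 162 - 18*a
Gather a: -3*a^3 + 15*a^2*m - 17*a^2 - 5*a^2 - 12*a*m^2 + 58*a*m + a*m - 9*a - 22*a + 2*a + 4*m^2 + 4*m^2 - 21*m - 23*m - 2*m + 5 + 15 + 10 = -3*a^3 + a^2*(15*m - 22) + a*(-12*m^2 + 59*m - 29) + 8*m^2 - 46*m + 30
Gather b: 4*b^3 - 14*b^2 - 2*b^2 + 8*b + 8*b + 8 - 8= 4*b^3 - 16*b^2 + 16*b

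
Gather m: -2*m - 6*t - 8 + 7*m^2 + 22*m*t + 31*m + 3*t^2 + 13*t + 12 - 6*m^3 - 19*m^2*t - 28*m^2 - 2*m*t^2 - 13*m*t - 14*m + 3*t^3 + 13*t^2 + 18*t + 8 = -6*m^3 + m^2*(-19*t - 21) + m*(-2*t^2 + 9*t + 15) + 3*t^3 + 16*t^2 + 25*t + 12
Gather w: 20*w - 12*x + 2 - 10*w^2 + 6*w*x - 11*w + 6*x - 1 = -10*w^2 + w*(6*x + 9) - 6*x + 1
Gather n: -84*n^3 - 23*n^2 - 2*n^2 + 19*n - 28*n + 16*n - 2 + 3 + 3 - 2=-84*n^3 - 25*n^2 + 7*n + 2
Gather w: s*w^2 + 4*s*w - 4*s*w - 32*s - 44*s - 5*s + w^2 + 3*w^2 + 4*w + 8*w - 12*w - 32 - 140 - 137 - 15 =-81*s + w^2*(s + 4) - 324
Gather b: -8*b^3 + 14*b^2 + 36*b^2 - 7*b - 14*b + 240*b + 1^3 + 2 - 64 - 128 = -8*b^3 + 50*b^2 + 219*b - 189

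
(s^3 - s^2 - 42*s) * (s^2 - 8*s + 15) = s^5 - 9*s^4 - 19*s^3 + 321*s^2 - 630*s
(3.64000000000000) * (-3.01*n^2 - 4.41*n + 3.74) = -10.9564*n^2 - 16.0524*n + 13.6136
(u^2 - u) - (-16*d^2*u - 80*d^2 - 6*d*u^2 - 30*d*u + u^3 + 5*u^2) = 16*d^2*u + 80*d^2 + 6*d*u^2 + 30*d*u - u^3 - 4*u^2 - u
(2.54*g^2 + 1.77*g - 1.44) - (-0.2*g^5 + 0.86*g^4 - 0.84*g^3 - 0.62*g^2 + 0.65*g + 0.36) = 0.2*g^5 - 0.86*g^4 + 0.84*g^3 + 3.16*g^2 + 1.12*g - 1.8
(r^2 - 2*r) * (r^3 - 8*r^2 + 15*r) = r^5 - 10*r^4 + 31*r^3 - 30*r^2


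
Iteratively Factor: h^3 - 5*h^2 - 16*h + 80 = (h - 4)*(h^2 - h - 20) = (h - 5)*(h - 4)*(h + 4)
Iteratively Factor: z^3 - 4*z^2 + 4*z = (z - 2)*(z^2 - 2*z) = (z - 2)^2*(z)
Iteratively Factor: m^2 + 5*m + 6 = (m + 3)*(m + 2)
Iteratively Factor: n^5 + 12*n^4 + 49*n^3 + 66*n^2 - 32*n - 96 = (n + 2)*(n^4 + 10*n^3 + 29*n^2 + 8*n - 48) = (n - 1)*(n + 2)*(n^3 + 11*n^2 + 40*n + 48) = (n - 1)*(n + 2)*(n + 4)*(n^2 + 7*n + 12) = (n - 1)*(n + 2)*(n + 4)^2*(n + 3)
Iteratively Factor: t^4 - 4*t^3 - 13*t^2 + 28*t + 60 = (t - 5)*(t^3 + t^2 - 8*t - 12) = (t - 5)*(t + 2)*(t^2 - t - 6) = (t - 5)*(t - 3)*(t + 2)*(t + 2)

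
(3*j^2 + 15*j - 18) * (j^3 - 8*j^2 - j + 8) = 3*j^5 - 9*j^4 - 141*j^3 + 153*j^2 + 138*j - 144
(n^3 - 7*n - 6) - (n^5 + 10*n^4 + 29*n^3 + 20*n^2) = -n^5 - 10*n^4 - 28*n^3 - 20*n^2 - 7*n - 6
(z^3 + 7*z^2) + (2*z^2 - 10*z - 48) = z^3 + 9*z^2 - 10*z - 48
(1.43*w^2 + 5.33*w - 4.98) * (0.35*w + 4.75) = 0.5005*w^3 + 8.658*w^2 + 23.5745*w - 23.655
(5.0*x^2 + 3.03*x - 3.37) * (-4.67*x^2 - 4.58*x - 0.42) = -23.35*x^4 - 37.0501*x^3 - 0.2395*x^2 + 14.162*x + 1.4154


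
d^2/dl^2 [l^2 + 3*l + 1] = 2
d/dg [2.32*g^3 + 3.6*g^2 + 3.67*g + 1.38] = 6.96*g^2 + 7.2*g + 3.67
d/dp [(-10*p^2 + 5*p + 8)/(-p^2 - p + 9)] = (15*p^2 - 164*p + 53)/(p^4 + 2*p^3 - 17*p^2 - 18*p + 81)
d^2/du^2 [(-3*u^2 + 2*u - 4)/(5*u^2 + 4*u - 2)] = 20*(11*u^3 - 39*u^2 - 18*u - 10)/(125*u^6 + 300*u^5 + 90*u^4 - 176*u^3 - 36*u^2 + 48*u - 8)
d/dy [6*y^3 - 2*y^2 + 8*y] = 18*y^2 - 4*y + 8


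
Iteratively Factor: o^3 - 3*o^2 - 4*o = (o - 4)*(o^2 + o) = (o - 4)*(o + 1)*(o)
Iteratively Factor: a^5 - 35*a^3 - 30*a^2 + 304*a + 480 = (a + 2)*(a^4 - 2*a^3 - 31*a^2 + 32*a + 240) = (a + 2)*(a + 3)*(a^3 - 5*a^2 - 16*a + 80) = (a - 5)*(a + 2)*(a + 3)*(a^2 - 16) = (a - 5)*(a - 4)*(a + 2)*(a + 3)*(a + 4)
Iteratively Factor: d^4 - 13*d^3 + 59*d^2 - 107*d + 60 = (d - 4)*(d^3 - 9*d^2 + 23*d - 15) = (d - 5)*(d - 4)*(d^2 - 4*d + 3) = (d - 5)*(d - 4)*(d - 3)*(d - 1)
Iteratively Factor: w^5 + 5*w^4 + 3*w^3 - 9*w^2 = (w + 3)*(w^4 + 2*w^3 - 3*w^2) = w*(w + 3)*(w^3 + 2*w^2 - 3*w) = w*(w - 1)*(w + 3)*(w^2 + 3*w) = w*(w - 1)*(w + 3)^2*(w)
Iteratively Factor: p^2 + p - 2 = (p + 2)*(p - 1)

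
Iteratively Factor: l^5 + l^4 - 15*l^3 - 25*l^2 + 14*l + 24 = (l + 2)*(l^4 - l^3 - 13*l^2 + l + 12) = (l + 1)*(l + 2)*(l^3 - 2*l^2 - 11*l + 12) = (l + 1)*(l + 2)*(l + 3)*(l^2 - 5*l + 4) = (l - 4)*(l + 1)*(l + 2)*(l + 3)*(l - 1)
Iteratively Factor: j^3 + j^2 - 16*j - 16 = (j + 1)*(j^2 - 16) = (j + 1)*(j + 4)*(j - 4)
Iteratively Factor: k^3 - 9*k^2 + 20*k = (k - 5)*(k^2 - 4*k) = (k - 5)*(k - 4)*(k)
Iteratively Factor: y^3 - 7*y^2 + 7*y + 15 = (y - 5)*(y^2 - 2*y - 3) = (y - 5)*(y - 3)*(y + 1)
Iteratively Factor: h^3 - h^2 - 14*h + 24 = (h + 4)*(h^2 - 5*h + 6) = (h - 3)*(h + 4)*(h - 2)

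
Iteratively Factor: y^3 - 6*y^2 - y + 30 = (y - 3)*(y^2 - 3*y - 10) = (y - 3)*(y + 2)*(y - 5)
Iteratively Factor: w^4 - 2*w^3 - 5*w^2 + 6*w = (w + 2)*(w^3 - 4*w^2 + 3*w) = (w - 3)*(w + 2)*(w^2 - w) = w*(w - 3)*(w + 2)*(w - 1)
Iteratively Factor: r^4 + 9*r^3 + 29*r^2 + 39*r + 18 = (r + 2)*(r^3 + 7*r^2 + 15*r + 9) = (r + 2)*(r + 3)*(r^2 + 4*r + 3) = (r + 1)*(r + 2)*(r + 3)*(r + 3)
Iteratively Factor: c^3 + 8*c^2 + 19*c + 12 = (c + 1)*(c^2 + 7*c + 12) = (c + 1)*(c + 4)*(c + 3)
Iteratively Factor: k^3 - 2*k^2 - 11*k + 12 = (k - 4)*(k^2 + 2*k - 3) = (k - 4)*(k - 1)*(k + 3)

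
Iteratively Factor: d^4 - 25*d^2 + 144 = (d - 3)*(d^3 + 3*d^2 - 16*d - 48) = (d - 3)*(d + 3)*(d^2 - 16) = (d - 4)*(d - 3)*(d + 3)*(d + 4)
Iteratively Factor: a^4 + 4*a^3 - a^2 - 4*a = (a)*(a^3 + 4*a^2 - a - 4) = a*(a - 1)*(a^2 + 5*a + 4) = a*(a - 1)*(a + 1)*(a + 4)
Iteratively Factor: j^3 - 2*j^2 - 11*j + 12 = (j - 4)*(j^2 + 2*j - 3) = (j - 4)*(j - 1)*(j + 3)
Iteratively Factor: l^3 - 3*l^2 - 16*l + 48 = (l - 3)*(l^2 - 16) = (l - 4)*(l - 3)*(l + 4)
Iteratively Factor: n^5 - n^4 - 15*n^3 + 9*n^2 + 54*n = (n - 3)*(n^4 + 2*n^3 - 9*n^2 - 18*n) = (n - 3)*(n + 2)*(n^3 - 9*n) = (n - 3)*(n + 2)*(n + 3)*(n^2 - 3*n) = (n - 3)^2*(n + 2)*(n + 3)*(n)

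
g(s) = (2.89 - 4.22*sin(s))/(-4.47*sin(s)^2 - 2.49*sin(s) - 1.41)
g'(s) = (2.89 - 4.22*sin(s))*(8.94*sin(s)*cos(s) + 2.49*cos(s))/(-4.47*sin(s)^2 - 2.49*sin(s) - 1.41)^2 - 4.22*cos(s)/(-4.47*sin(s)^2 - 2.49*sin(s) - 1.41)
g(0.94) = 0.08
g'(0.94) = 0.32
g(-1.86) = -2.22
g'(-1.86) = 0.84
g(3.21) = -2.52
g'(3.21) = -7.09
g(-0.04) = -2.32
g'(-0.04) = 6.95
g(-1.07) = -2.47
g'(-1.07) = -1.62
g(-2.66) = -3.99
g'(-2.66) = 1.72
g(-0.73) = -3.28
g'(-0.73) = -3.08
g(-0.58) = -3.75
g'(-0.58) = -2.90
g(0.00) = -2.05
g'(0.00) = 6.61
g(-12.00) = -0.16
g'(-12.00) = 1.12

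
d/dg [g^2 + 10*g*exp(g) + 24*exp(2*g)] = 10*g*exp(g) + 2*g + 48*exp(2*g) + 10*exp(g)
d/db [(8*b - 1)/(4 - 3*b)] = 29/(3*b - 4)^2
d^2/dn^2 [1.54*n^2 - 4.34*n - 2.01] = 3.08000000000000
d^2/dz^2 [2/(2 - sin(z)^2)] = 4*(2*sin(z)^4 + sin(z)^2 - 2)/(sin(z)^2 - 2)^3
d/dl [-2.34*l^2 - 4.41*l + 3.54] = -4.68*l - 4.41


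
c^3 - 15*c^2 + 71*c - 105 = (c - 7)*(c - 5)*(c - 3)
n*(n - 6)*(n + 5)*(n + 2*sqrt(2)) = n^4 - n^3 + 2*sqrt(2)*n^3 - 30*n^2 - 2*sqrt(2)*n^2 - 60*sqrt(2)*n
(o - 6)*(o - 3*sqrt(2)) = o^2 - 6*o - 3*sqrt(2)*o + 18*sqrt(2)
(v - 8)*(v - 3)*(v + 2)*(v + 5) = v^4 - 4*v^3 - 43*v^2 + 58*v + 240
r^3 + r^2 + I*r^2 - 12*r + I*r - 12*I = (r - 3)*(r + 4)*(r + I)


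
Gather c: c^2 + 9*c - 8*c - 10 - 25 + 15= c^2 + c - 20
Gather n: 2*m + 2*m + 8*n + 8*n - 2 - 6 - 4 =4*m + 16*n - 12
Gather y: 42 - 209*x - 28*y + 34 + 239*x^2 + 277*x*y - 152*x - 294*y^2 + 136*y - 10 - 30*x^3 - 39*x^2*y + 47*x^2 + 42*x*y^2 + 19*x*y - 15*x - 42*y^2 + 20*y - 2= -30*x^3 + 286*x^2 - 376*x + y^2*(42*x - 336) + y*(-39*x^2 + 296*x + 128) + 64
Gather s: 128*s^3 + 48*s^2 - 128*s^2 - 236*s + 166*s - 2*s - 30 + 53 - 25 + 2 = 128*s^3 - 80*s^2 - 72*s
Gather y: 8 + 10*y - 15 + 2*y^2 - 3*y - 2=2*y^2 + 7*y - 9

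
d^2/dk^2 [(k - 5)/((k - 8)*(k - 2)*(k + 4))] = 6*(k^5 - 16*k^4 + 100*k^3 - 188*k^2 - 16*k - 1088)/(k^9 - 18*k^8 + 36*k^7 + 840*k^6 - 3168*k^5 - 12672*k^4 + 53760*k^3 + 36864*k^2 - 294912*k + 262144)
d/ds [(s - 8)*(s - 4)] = 2*s - 12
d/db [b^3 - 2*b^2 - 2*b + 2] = 3*b^2 - 4*b - 2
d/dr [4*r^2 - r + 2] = 8*r - 1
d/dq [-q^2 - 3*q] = -2*q - 3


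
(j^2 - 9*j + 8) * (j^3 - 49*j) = j^5 - 9*j^4 - 41*j^3 + 441*j^2 - 392*j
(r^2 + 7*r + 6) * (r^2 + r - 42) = r^4 + 8*r^3 - 29*r^2 - 288*r - 252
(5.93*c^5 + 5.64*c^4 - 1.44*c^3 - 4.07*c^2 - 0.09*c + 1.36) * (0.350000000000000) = 2.0755*c^5 + 1.974*c^4 - 0.504*c^3 - 1.4245*c^2 - 0.0315*c + 0.476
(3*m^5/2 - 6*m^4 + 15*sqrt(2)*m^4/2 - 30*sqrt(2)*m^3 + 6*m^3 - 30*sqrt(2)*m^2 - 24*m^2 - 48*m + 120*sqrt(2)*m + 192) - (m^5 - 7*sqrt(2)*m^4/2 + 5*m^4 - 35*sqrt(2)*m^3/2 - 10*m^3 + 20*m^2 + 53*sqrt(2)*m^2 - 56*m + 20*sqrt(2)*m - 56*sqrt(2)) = m^5/2 - 11*m^4 + 11*sqrt(2)*m^4 - 25*sqrt(2)*m^3/2 + 16*m^3 - 83*sqrt(2)*m^2 - 44*m^2 + 8*m + 100*sqrt(2)*m + 56*sqrt(2) + 192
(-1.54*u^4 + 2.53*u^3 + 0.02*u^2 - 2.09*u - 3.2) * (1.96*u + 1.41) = -3.0184*u^5 + 2.7874*u^4 + 3.6065*u^3 - 4.0682*u^2 - 9.2189*u - 4.512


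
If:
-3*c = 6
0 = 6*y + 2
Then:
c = -2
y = -1/3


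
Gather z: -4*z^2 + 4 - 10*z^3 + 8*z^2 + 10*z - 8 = -10*z^3 + 4*z^2 + 10*z - 4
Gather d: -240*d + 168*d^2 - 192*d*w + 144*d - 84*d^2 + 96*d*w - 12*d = 84*d^2 + d*(-96*w - 108)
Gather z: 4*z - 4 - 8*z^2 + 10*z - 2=-8*z^2 + 14*z - 6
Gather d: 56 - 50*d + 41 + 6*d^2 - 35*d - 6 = 6*d^2 - 85*d + 91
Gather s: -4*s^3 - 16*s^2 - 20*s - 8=-4*s^3 - 16*s^2 - 20*s - 8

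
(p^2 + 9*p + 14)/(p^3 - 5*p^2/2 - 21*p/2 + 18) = 2*(p^2 + 9*p + 14)/(2*p^3 - 5*p^2 - 21*p + 36)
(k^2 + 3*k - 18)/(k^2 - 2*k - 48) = (k - 3)/(k - 8)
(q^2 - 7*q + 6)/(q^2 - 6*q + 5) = (q - 6)/(q - 5)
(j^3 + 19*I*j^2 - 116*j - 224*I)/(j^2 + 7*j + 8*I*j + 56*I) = (j^2 + 11*I*j - 28)/(j + 7)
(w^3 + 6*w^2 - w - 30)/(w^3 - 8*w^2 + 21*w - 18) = (w^2 + 8*w + 15)/(w^2 - 6*w + 9)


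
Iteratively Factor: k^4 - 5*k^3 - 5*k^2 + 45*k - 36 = (k - 4)*(k^3 - k^2 - 9*k + 9) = (k - 4)*(k - 3)*(k^2 + 2*k - 3) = (k - 4)*(k - 3)*(k - 1)*(k + 3)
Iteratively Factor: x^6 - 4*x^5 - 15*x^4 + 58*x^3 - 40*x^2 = (x)*(x^5 - 4*x^4 - 15*x^3 + 58*x^2 - 40*x) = x^2*(x^4 - 4*x^3 - 15*x^2 + 58*x - 40) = x^2*(x - 5)*(x^3 + x^2 - 10*x + 8) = x^2*(x - 5)*(x - 1)*(x^2 + 2*x - 8) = x^2*(x - 5)*(x - 1)*(x + 4)*(x - 2)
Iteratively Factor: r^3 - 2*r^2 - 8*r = (r + 2)*(r^2 - 4*r) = (r - 4)*(r + 2)*(r)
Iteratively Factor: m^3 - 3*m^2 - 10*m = (m)*(m^2 - 3*m - 10) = m*(m - 5)*(m + 2)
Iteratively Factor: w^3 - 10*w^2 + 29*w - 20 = (w - 1)*(w^2 - 9*w + 20) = (w - 5)*(w - 1)*(w - 4)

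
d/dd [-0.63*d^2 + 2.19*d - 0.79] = 2.19 - 1.26*d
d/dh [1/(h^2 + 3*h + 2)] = (-2*h - 3)/(h^2 + 3*h + 2)^2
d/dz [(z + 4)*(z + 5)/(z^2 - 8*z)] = (-17*z^2 - 40*z + 160)/(z^2*(z^2 - 16*z + 64))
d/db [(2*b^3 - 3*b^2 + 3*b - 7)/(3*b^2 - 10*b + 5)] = (6*b^4 - 40*b^3 + 51*b^2 + 12*b - 55)/(9*b^4 - 60*b^3 + 130*b^2 - 100*b + 25)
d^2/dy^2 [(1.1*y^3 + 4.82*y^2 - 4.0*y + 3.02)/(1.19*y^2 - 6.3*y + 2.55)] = (1.77635683940025e-15*y^5 - 7.105427357601e-15*y^4 + 141.58438*y^3 - 168.127008*y^2 - 20.10114*y + 155.56332)/(1.685159*y^6 - 26.76429*y^5 + 152.526465*y^4 - 364.7511*y^3 + 326.842425*y^2 - 122.89725*y + 16.581375)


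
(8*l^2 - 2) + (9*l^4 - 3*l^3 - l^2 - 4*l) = 9*l^4 - 3*l^3 + 7*l^2 - 4*l - 2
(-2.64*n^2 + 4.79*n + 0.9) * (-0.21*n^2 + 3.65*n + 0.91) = 0.5544*n^4 - 10.6419*n^3 + 14.8921*n^2 + 7.6439*n + 0.819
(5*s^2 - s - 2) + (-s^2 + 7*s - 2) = 4*s^2 + 6*s - 4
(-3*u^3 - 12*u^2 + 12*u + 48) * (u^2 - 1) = -3*u^5 - 12*u^4 + 15*u^3 + 60*u^2 - 12*u - 48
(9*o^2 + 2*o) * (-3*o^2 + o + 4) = -27*o^4 + 3*o^3 + 38*o^2 + 8*o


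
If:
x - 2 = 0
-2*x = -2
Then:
No Solution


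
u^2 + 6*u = u*(u + 6)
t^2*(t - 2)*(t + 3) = t^4 + t^3 - 6*t^2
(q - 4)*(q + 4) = q^2 - 16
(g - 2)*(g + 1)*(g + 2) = g^3 + g^2 - 4*g - 4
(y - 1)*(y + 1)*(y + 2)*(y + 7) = y^4 + 9*y^3 + 13*y^2 - 9*y - 14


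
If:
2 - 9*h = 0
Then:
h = 2/9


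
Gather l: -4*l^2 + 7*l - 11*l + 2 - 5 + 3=-4*l^2 - 4*l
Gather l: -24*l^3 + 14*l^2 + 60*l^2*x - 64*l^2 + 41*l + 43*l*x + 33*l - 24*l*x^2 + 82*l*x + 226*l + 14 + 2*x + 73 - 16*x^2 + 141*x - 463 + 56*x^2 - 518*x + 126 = -24*l^3 + l^2*(60*x - 50) + l*(-24*x^2 + 125*x + 300) + 40*x^2 - 375*x - 250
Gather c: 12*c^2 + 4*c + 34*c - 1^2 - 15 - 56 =12*c^2 + 38*c - 72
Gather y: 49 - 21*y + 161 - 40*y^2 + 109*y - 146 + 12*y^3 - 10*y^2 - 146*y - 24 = 12*y^3 - 50*y^2 - 58*y + 40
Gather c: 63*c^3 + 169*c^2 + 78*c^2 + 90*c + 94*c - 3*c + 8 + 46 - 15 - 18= 63*c^3 + 247*c^2 + 181*c + 21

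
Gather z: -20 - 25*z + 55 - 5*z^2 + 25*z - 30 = 5 - 5*z^2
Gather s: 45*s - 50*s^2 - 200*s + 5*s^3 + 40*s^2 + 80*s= 5*s^3 - 10*s^2 - 75*s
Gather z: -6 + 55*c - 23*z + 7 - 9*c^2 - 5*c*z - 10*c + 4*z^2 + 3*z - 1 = -9*c^2 + 45*c + 4*z^2 + z*(-5*c - 20)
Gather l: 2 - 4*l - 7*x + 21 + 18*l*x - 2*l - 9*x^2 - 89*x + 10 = l*(18*x - 6) - 9*x^2 - 96*x + 33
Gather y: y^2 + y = y^2 + y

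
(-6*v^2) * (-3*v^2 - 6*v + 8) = 18*v^4 + 36*v^3 - 48*v^2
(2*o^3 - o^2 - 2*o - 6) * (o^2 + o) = 2*o^5 + o^4 - 3*o^3 - 8*o^2 - 6*o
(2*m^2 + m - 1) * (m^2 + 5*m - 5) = 2*m^4 + 11*m^3 - 6*m^2 - 10*m + 5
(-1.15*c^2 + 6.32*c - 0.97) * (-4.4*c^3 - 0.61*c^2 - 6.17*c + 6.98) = 5.06*c^5 - 27.1065*c^4 + 7.5083*c^3 - 46.4297*c^2 + 50.0985*c - 6.7706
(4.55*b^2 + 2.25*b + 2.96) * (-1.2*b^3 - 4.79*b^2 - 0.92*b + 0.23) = -5.46*b^5 - 24.4945*b^4 - 18.5155*b^3 - 15.2019*b^2 - 2.2057*b + 0.6808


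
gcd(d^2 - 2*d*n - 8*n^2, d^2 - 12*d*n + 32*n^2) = d - 4*n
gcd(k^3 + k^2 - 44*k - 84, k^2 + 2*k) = k + 2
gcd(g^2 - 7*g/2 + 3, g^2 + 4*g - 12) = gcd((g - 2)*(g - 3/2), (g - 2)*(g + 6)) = g - 2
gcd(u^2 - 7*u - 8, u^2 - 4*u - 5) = u + 1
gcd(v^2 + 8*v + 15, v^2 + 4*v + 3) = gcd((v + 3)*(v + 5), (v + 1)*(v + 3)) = v + 3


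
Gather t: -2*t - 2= -2*t - 2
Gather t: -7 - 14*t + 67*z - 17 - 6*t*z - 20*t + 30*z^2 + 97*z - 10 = t*(-6*z - 34) + 30*z^2 + 164*z - 34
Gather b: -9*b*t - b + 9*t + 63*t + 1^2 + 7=b*(-9*t - 1) + 72*t + 8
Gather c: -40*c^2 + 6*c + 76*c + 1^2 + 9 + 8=-40*c^2 + 82*c + 18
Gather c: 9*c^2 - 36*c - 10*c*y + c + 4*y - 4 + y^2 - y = 9*c^2 + c*(-10*y - 35) + y^2 + 3*y - 4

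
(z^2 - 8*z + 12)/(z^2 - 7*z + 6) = (z - 2)/(z - 1)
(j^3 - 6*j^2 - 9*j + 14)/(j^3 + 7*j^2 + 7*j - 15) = (j^2 - 5*j - 14)/(j^2 + 8*j + 15)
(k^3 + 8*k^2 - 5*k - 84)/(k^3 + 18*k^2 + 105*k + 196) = (k - 3)/(k + 7)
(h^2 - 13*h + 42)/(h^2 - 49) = (h - 6)/(h + 7)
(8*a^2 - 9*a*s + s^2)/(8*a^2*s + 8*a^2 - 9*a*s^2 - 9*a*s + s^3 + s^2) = 1/(s + 1)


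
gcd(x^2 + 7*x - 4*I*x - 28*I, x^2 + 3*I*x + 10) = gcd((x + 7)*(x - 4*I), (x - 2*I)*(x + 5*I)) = 1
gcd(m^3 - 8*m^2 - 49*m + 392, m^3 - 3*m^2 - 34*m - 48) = m - 8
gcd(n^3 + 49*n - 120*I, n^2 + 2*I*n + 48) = n + 8*I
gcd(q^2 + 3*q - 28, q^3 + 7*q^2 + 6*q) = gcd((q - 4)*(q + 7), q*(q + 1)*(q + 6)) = 1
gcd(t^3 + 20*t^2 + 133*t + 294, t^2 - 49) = t + 7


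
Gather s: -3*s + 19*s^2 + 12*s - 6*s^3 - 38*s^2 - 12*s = -6*s^3 - 19*s^2 - 3*s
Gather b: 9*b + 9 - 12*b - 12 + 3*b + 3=0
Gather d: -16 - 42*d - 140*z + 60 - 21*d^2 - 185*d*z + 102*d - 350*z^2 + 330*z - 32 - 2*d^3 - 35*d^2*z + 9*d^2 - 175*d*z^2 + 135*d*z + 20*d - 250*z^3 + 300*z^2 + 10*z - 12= -2*d^3 + d^2*(-35*z - 12) + d*(-175*z^2 - 50*z + 80) - 250*z^3 - 50*z^2 + 200*z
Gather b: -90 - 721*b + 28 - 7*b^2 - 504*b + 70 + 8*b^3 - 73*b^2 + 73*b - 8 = 8*b^3 - 80*b^2 - 1152*b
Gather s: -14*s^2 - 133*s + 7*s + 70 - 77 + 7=-14*s^2 - 126*s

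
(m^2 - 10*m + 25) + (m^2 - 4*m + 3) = 2*m^2 - 14*m + 28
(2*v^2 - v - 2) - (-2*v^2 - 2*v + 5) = 4*v^2 + v - 7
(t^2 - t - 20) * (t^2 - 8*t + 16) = t^4 - 9*t^3 + 4*t^2 + 144*t - 320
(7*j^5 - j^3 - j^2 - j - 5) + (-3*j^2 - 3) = 7*j^5 - j^3 - 4*j^2 - j - 8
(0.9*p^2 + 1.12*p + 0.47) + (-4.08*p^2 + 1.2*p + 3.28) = -3.18*p^2 + 2.32*p + 3.75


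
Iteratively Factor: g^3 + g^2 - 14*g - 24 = (g + 3)*(g^2 - 2*g - 8) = (g + 2)*(g + 3)*(g - 4)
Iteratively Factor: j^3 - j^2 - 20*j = (j - 5)*(j^2 + 4*j) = (j - 5)*(j + 4)*(j)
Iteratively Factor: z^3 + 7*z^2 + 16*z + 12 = (z + 3)*(z^2 + 4*z + 4) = (z + 2)*(z + 3)*(z + 2)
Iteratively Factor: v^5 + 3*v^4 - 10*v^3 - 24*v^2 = (v - 3)*(v^4 + 6*v^3 + 8*v^2) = (v - 3)*(v + 4)*(v^3 + 2*v^2) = v*(v - 3)*(v + 4)*(v^2 + 2*v) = v^2*(v - 3)*(v + 4)*(v + 2)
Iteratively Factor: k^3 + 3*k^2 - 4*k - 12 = (k + 3)*(k^2 - 4) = (k + 2)*(k + 3)*(k - 2)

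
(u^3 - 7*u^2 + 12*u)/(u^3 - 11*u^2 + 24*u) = (u - 4)/(u - 8)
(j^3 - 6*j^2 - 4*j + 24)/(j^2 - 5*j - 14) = (j^2 - 8*j + 12)/(j - 7)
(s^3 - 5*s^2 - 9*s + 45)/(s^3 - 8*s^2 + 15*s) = (s + 3)/s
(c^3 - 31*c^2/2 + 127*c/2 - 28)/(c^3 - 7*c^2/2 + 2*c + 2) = (2*c^3 - 31*c^2 + 127*c - 56)/(2*c^3 - 7*c^2 + 4*c + 4)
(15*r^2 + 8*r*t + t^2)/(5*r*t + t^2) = (3*r + t)/t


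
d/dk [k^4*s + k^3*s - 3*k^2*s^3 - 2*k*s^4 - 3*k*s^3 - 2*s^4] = s*(4*k^3 + 3*k^2 - 6*k*s^2 - 2*s^3 - 3*s^2)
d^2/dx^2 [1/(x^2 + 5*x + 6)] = 2*(-x^2 - 5*x + (2*x + 5)^2 - 6)/(x^2 + 5*x + 6)^3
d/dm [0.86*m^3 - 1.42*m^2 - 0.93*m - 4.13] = 2.58*m^2 - 2.84*m - 0.93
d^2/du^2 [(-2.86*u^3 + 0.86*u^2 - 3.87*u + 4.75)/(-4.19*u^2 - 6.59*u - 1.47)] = (5.6843418860808e-14*u^5 - 2.27373675443232e-13*u^4 + 396.554562*u^3 - 302.332794*u^2 - 892.882752*u - 432.75005)/(73.560059*u^6 + 347.084097*u^5 + 623.313618*u^4 + 529.729901*u^3 + 218.680434*u^2 + 42.720993*u + 3.176523)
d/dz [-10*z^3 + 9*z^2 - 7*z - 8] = -30*z^2 + 18*z - 7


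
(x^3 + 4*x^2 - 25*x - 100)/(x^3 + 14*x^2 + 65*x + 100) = (x - 5)/(x + 5)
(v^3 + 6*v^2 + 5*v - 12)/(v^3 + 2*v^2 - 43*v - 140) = (v^2 + 2*v - 3)/(v^2 - 2*v - 35)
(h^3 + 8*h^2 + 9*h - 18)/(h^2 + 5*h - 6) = h + 3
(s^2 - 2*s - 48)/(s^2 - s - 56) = (s + 6)/(s + 7)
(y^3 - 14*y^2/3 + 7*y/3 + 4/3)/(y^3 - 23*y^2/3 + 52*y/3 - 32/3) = (3*y + 1)/(3*y - 8)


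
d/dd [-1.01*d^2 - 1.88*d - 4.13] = -2.02*d - 1.88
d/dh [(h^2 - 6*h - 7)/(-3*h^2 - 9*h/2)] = 2*(-15*h^2 - 28*h - 21)/(3*h^2*(4*h^2 + 12*h + 9))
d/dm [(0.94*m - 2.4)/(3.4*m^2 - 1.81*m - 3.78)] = (-3.196*m^2 + 16.32*m - 7.8972)/(11.56*m^4 - 12.308*m^3 - 22.4279*m^2 + 13.6836*m + 14.2884)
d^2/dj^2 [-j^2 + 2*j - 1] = -2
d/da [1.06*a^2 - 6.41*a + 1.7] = 2.12*a - 6.41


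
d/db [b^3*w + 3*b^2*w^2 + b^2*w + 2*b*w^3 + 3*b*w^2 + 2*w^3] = w*(3*b^2 + 6*b*w + 2*b + 2*w^2 + 3*w)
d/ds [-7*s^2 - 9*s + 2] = -14*s - 9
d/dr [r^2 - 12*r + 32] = 2*r - 12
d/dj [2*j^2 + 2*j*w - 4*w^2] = 4*j + 2*w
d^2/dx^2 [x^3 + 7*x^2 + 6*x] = 6*x + 14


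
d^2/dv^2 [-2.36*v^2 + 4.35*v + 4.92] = -4.72000000000000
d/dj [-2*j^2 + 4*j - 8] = 4 - 4*j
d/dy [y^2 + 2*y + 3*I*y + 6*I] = 2*y + 2 + 3*I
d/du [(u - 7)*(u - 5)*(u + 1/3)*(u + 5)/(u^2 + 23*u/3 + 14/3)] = (18*u^5 + 147*u^4 - 752*u^3 - 4226*u^2 - 3346*u + 2975)/(9*u^4 + 138*u^3 + 613*u^2 + 644*u + 196)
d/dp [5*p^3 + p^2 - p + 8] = 15*p^2 + 2*p - 1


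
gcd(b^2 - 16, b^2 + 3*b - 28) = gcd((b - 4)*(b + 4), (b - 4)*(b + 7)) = b - 4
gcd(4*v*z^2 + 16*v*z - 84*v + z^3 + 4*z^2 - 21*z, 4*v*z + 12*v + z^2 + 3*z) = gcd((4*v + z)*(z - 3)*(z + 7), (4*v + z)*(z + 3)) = 4*v + z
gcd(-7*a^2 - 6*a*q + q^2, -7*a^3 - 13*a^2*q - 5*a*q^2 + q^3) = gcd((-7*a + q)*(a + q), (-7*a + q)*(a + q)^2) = -7*a^2 - 6*a*q + q^2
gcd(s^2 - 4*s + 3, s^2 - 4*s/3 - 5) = s - 3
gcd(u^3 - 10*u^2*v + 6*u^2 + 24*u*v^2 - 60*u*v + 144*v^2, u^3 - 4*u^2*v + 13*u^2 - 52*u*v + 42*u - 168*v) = u^2 - 4*u*v + 6*u - 24*v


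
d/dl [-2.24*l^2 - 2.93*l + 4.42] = -4.48*l - 2.93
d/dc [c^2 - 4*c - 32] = 2*c - 4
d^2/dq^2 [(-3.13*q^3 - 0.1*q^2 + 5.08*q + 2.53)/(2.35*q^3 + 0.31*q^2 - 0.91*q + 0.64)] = (3.45591*q^6 + 128.16477*q^5 + 245.07492*q^4 + 50.300474*q^3 - 111.63096*q^2 - 40.852518*q + 9.021546)/(12.977875*q^9 + 5.135925*q^8 - 14.39892*q^7 + 6.655381*q^6 + 8.373192*q^5 - 7.257195*q^4 + 1.050845*q^3 + 1.97088*q^2 - 1.118208*q + 0.262144)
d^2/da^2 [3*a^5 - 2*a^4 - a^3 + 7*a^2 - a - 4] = 60*a^3 - 24*a^2 - 6*a + 14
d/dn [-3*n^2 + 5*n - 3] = 5 - 6*n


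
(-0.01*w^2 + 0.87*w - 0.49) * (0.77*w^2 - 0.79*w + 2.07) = -0.0077*w^4 + 0.6778*w^3 - 1.0853*w^2 + 2.188*w - 1.0143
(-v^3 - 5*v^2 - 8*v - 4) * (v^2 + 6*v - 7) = -v^5 - 11*v^4 - 31*v^3 - 17*v^2 + 32*v + 28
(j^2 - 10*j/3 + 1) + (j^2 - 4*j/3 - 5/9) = 2*j^2 - 14*j/3 + 4/9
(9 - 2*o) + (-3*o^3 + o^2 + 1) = -3*o^3 + o^2 - 2*o + 10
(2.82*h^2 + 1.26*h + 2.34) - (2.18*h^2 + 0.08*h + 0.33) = 0.64*h^2 + 1.18*h + 2.01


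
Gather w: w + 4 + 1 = w + 5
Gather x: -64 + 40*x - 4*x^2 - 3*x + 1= -4*x^2 + 37*x - 63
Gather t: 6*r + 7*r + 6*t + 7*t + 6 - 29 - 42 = 13*r + 13*t - 65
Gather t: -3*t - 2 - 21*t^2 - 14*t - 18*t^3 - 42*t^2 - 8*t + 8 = -18*t^3 - 63*t^2 - 25*t + 6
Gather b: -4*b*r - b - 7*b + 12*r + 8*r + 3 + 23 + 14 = b*(-4*r - 8) + 20*r + 40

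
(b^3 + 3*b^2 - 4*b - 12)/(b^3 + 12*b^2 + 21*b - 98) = (b^2 + 5*b + 6)/(b^2 + 14*b + 49)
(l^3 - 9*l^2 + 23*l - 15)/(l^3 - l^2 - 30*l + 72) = (l^2 - 6*l + 5)/(l^2 + 2*l - 24)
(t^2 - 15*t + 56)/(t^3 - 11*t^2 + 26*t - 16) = (t - 7)/(t^2 - 3*t + 2)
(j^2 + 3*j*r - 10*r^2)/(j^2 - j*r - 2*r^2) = (j + 5*r)/(j + r)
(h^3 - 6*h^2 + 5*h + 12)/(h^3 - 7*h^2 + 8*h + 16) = (h - 3)/(h - 4)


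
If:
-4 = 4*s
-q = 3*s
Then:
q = 3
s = -1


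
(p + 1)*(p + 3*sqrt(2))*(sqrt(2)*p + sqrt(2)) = sqrt(2)*p^3 + 2*sqrt(2)*p^2 + 6*p^2 + sqrt(2)*p + 12*p + 6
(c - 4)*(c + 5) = c^2 + c - 20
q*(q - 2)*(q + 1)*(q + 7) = q^4 + 6*q^3 - 9*q^2 - 14*q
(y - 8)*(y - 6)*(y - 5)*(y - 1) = y^4 - 20*y^3 + 137*y^2 - 358*y + 240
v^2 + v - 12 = (v - 3)*(v + 4)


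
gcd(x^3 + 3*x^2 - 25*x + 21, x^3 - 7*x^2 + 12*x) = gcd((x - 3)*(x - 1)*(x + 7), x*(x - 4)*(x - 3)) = x - 3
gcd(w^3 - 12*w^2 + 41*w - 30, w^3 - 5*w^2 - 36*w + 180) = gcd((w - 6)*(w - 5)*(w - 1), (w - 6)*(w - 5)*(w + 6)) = w^2 - 11*w + 30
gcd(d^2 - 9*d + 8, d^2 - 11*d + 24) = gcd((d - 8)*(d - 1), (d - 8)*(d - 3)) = d - 8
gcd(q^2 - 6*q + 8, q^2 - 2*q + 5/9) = 1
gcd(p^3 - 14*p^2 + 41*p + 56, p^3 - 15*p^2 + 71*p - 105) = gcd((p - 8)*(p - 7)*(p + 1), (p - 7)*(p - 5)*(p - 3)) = p - 7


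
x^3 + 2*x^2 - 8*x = x*(x - 2)*(x + 4)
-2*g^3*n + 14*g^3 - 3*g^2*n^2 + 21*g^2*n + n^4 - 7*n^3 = (-2*g + n)*(g + n)^2*(n - 7)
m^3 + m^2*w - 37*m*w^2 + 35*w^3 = (m - 5*w)*(m - w)*(m + 7*w)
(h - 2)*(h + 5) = h^2 + 3*h - 10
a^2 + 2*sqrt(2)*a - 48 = (a - 4*sqrt(2))*(a + 6*sqrt(2))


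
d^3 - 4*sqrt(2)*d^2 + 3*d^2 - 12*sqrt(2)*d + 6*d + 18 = (d + 3)*(d - 3*sqrt(2))*(d - sqrt(2))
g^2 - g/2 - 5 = (g - 5/2)*(g + 2)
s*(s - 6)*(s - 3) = s^3 - 9*s^2 + 18*s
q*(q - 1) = q^2 - q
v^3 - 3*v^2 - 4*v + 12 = (v - 3)*(v - 2)*(v + 2)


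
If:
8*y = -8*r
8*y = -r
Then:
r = 0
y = 0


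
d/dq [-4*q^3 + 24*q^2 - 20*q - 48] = -12*q^2 + 48*q - 20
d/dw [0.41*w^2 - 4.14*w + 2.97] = 0.82*w - 4.14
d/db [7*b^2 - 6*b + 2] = 14*b - 6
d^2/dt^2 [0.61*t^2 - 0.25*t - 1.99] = 1.22000000000000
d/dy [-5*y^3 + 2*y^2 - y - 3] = -15*y^2 + 4*y - 1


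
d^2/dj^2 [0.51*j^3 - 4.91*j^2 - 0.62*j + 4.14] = 3.06*j - 9.82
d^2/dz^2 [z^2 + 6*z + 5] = 2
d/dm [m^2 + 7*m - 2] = 2*m + 7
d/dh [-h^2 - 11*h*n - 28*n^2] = -2*h - 11*n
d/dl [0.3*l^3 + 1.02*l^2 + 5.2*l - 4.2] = 0.9*l^2 + 2.04*l + 5.2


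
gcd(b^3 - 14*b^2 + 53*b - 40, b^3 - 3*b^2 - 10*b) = b - 5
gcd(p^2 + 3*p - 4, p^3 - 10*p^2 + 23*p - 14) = p - 1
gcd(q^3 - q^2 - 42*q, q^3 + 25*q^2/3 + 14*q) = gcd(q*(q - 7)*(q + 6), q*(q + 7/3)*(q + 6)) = q^2 + 6*q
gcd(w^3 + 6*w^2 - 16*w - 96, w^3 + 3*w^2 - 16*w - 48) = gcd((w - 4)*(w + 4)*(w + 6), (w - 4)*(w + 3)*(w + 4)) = w^2 - 16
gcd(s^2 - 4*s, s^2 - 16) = s - 4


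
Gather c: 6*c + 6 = 6*c + 6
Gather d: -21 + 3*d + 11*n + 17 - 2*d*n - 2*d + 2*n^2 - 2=d*(1 - 2*n) + 2*n^2 + 11*n - 6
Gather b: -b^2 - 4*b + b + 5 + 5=-b^2 - 3*b + 10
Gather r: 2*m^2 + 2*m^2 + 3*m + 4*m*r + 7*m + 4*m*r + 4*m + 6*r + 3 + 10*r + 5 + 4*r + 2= 4*m^2 + 14*m + r*(8*m + 20) + 10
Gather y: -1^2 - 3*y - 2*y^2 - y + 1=-2*y^2 - 4*y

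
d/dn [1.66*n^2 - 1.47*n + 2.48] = 3.32*n - 1.47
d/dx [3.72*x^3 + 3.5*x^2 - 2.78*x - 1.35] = 11.16*x^2 + 7.0*x - 2.78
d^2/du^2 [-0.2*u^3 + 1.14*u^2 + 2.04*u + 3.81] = 2.28 - 1.2*u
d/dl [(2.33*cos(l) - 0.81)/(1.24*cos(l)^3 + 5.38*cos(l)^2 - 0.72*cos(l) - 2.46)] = (5.7784*cos(l)^3 + 9.5222*cos(l)^2 - 8.7156*cos(l) + 6.315)*sin(l)/(1.5376*cos(l)^6 + 13.3424*cos(l)^5 + 27.1588*cos(l)^4 - 13.848*cos(l)^3 - 25.9512*cos(l)^2 + 3.5424*cos(l) + 6.0516)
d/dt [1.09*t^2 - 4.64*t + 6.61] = 2.18*t - 4.64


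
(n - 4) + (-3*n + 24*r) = -2*n + 24*r - 4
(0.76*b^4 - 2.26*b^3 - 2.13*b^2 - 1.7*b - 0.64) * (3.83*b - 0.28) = 2.9108*b^5 - 8.8686*b^4 - 7.5251*b^3 - 5.9146*b^2 - 1.9752*b + 0.1792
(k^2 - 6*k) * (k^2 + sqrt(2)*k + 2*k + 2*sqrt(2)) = k^4 - 4*k^3 + sqrt(2)*k^3 - 12*k^2 - 4*sqrt(2)*k^2 - 12*sqrt(2)*k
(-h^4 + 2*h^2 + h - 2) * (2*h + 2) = -2*h^5 - 2*h^4 + 4*h^3 + 6*h^2 - 2*h - 4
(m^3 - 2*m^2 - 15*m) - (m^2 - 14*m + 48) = m^3 - 3*m^2 - m - 48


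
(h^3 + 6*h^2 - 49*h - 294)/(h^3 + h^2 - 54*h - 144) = (h^2 - 49)/(h^2 - 5*h - 24)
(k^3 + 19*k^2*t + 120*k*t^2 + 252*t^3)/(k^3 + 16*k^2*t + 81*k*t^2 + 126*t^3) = (k + 6*t)/(k + 3*t)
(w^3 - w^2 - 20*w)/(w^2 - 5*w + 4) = w*(w^2 - w - 20)/(w^2 - 5*w + 4)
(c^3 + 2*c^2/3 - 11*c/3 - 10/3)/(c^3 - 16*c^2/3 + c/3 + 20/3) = (3*c^2 - c - 10)/(3*c^2 - 19*c + 20)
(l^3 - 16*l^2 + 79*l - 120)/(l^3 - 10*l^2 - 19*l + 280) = (l^2 - 8*l + 15)/(l^2 - 2*l - 35)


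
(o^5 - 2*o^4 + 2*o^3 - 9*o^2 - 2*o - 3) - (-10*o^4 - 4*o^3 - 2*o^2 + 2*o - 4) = o^5 + 8*o^4 + 6*o^3 - 7*o^2 - 4*o + 1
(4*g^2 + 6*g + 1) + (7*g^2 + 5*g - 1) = 11*g^2 + 11*g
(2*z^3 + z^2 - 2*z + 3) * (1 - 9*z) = -18*z^4 - 7*z^3 + 19*z^2 - 29*z + 3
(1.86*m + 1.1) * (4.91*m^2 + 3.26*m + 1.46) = 9.1326*m^3 + 11.4646*m^2 + 6.3016*m + 1.606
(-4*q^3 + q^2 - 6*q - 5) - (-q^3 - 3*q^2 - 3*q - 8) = -3*q^3 + 4*q^2 - 3*q + 3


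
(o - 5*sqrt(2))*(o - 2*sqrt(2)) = o^2 - 7*sqrt(2)*o + 20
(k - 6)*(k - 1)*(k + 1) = k^3 - 6*k^2 - k + 6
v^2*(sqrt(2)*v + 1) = sqrt(2)*v^3 + v^2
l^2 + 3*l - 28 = (l - 4)*(l + 7)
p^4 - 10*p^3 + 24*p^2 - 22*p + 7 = (p - 7)*(p - 1)^3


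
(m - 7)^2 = m^2 - 14*m + 49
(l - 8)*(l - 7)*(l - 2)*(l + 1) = l^4 - 16*l^3 + 69*l^2 - 26*l - 112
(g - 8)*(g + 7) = g^2 - g - 56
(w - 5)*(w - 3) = w^2 - 8*w + 15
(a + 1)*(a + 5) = a^2 + 6*a + 5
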